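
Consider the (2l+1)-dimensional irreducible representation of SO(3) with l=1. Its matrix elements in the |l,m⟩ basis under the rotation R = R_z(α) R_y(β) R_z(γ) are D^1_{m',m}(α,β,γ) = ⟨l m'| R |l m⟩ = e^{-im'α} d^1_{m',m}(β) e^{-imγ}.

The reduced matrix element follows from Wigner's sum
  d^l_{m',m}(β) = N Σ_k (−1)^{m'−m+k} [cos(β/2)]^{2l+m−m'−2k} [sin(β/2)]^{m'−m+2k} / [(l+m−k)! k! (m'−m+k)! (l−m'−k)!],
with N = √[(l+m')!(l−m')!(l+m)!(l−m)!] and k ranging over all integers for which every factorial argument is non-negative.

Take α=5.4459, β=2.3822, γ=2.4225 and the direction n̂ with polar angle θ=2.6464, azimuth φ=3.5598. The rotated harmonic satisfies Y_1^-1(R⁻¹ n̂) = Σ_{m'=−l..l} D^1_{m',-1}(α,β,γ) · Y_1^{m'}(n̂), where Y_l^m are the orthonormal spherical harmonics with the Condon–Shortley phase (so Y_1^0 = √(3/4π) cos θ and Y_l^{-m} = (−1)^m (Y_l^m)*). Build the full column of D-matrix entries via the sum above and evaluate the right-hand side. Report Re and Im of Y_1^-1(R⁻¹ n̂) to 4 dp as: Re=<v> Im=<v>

Re=-0.2881 Im=0.0447

Need the full column D^1_{m',-1} for m'=−1..1 at α=5.4459, β=2.3822, γ=2.4225.
cos(β/2)=0.370638, sin(β/2)=0.928777
d^1_{-1,-1}: single k=0 term ⇒ +0.137373;  D = -0.001981+0.137359i
d^1_{0,-1}: single k=0 term ⇒ -0.486830;  D = +0.366292-0.320676i
d^1_{1,-1}: single k=0 term ⇒ +0.862627;  D = -0.856609-0.101719i
Y_1^{m'}(θ=2.6464,φ=3.5598) and Σ D·Y over m':
  (-0.0020+0.1374i)·(-0.1500+0.0667i)  (+0.3663-0.3207i)·(-0.4299+0.0000i)  (-0.8566-0.1017i)·(+0.1500+0.0667i)
Y_1^-1(R⁻¹ n̂) = -0.288069+0.044745i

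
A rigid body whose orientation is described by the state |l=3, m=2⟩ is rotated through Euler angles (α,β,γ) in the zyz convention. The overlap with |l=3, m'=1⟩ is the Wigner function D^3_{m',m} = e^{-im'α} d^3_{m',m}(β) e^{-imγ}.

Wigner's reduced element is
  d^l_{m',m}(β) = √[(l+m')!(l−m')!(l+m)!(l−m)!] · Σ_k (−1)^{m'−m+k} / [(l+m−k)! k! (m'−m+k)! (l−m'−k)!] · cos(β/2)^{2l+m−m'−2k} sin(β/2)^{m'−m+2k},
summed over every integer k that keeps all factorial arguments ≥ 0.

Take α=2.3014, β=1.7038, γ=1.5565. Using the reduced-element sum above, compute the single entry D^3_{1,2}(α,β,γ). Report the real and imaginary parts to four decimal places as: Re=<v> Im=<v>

D^3_{1,2}(2.3014,1.7038,1.5565) = e^{-i·1·2.3014}·d^3_{1,2}(1.7038)·e^{-i·2·1.5565}. Compute d first:
With c≡cos(β/2)=0.658555 and s≡sin(β/2)=0.752533, N=[24·2·120·1]^{1/2}=75.894664
The bounds max(0,m−m')=1 and min(l+m,l−m')=2 give 2 terms
  k=1: (−1)^0·75.8947/(24)·0.6586^5·0.7525^1 = +0.294771
  k=2: (−1)^1·75.8947/(12)·0.6586^3·0.7525^3 = -0.769807
d^3_{1,2}(1.7038) = +0.294771 -0.769807 = -0.475036
Phases: e^{-i·(1)·2.3014}=-0.667319-0.744772i, e^{-i·(2)·1.5565}=-0.999591-0.028589i ⇒ D=-0.306757-0.362712i

Re=-0.3068 Im=-0.3627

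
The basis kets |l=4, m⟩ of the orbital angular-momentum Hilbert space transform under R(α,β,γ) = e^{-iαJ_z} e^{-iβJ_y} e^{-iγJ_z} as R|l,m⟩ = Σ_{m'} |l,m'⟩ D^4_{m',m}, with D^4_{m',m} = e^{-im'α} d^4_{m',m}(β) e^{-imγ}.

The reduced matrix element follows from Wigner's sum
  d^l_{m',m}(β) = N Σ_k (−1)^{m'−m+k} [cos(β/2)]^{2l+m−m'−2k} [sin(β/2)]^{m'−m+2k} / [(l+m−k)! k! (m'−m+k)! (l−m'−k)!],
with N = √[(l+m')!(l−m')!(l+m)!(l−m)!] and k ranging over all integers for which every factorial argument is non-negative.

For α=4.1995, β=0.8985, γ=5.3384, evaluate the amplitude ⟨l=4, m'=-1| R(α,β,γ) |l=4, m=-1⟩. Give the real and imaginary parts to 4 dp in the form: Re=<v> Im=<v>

Re=0.4269 Im=0.0485

First d^4_{-1,-1}(β=0.8985), then the phase factors e^{-i(-1)α} and e^{-i(-1)γ}:
With c≡cos(β/2)=0.900773 and s≡sin(β/2)=0.434290, N=[6·120·6·120]^{1/2}=720.000000
k: max(0,(-1)−(-1))=0 … min(4+(-1),4−(-1))=3
  k=0: (−1)^0·720.0000/(720)·0.9008^8·0.4343^0 = +0.433434
  k=1: (−1)^1·720.0000/(48)·0.9008^6·0.4343^2 = -1.511275
  k=2: (−1)^2·720.0000/(24)·0.9008^4·0.4343^4 = +0.702591
  k=3: (−1)^3·720.0000/(72)·0.9008^2·0.4343^6 = -0.054439
d^4_{-1,-1}(0.8985) = +0.433434 -1.511275 +0.702591 -0.054439 = -0.429689
D = (-0.490697-0.871331i)·(-0.429689)·(+0.585917-0.810371i) = +0.426942+0.048504i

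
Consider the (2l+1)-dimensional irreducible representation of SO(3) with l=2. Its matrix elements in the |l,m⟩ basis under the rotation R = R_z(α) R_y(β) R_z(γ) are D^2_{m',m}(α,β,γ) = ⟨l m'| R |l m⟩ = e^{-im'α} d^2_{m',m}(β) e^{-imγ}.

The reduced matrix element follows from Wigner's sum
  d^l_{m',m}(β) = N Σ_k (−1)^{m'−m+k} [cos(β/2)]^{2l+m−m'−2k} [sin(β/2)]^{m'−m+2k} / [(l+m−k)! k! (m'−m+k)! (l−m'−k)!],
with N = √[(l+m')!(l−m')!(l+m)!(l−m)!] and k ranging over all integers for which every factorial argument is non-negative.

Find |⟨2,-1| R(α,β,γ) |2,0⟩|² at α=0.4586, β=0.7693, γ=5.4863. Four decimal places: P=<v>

D^2_{-1,0}(0.4586,0.7693,5.4863) = e^{-i·-1·0.4586}·d^2_{-1,0}(0.7693)·e^{-i·0·5.4863}. Compute d first:
c=cos(0.7693/2)=0.926930, s=sin(0.7693/2)=0.375235; N=√[1·6·2·2]=4.898979
k: max(0,(0)−(-1))=1 … min(2+(0),2−(-1))=2
  k=1: (−1)^0·4.8990/(2)·0.9269^3·0.3752^1 = +0.732014
  k=2: (−1)^1·4.8990/(2)·0.9269^1·0.3752^3 = -0.119959
d^2_{-1,0}(0.7693) = +0.732014 -0.119959 = +0.612055
|D^2_{-1,0}|² = |d^2_{-1,0}(β)|² = (+0.612055)² = 0.374611 (the z-rotation phases have unit modulus)

P=0.3746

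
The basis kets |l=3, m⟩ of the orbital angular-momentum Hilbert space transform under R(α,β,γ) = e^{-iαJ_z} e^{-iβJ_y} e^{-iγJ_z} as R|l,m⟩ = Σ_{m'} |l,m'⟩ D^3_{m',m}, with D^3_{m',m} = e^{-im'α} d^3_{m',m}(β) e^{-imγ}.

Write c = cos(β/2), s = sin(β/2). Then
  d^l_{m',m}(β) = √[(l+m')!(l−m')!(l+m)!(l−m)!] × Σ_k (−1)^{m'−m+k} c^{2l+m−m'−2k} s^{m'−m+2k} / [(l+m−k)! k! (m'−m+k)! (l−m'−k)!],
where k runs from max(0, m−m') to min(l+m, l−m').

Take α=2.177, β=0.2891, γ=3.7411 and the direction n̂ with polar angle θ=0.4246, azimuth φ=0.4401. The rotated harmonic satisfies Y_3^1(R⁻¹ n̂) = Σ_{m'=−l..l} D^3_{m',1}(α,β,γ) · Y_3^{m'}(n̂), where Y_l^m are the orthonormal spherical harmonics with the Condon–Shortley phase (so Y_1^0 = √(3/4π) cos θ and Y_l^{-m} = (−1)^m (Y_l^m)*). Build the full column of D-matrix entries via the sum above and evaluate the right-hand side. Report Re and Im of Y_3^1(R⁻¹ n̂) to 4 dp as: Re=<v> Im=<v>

Re=-0.4256 Im=-0.1300

Need the full column D^3_{m',1} for m'=−3..3 at α=2.177, β=0.2891, γ=3.7411.
cos(β/2)=0.989571, sin(β/2)=0.144047
d^3_{-3,1}: single k=4 term ⇒ +0.001633;  D = -0.001533+0.000563i
d^3_{-2,1}: k∈[3..4] ⇒ +0.018318 -0.000194 = +0.018124;  D = +0.014825+0.010426i
d^3_{-1,1}: k∈[2..4] ⇒ +0.119385 -0.003373 +0.000009 = +0.116021;  D = +0.000777-0.116018i
d^3_{0,1}: k∈[1..3] ⇒ +0.473511 -0.030100 +0.000213 = +0.443623;  D = -0.366261+0.250308i
d^3_{1,1}: k∈[0..2] ⇒ +0.939034 -0.159179 +0.002530 = +0.782384;  D = +0.730820+0.279334i
d^3_{2,1}: k∈[0..1] ⇒ -0.432254 +0.018318 = -0.413936;  D = +0.098843+0.401961i
d^3_{3,1}: single k=0 term ⇒ +0.077062;  D = -0.051015+0.057759i
Y_3^{m'}(θ=0.4246,φ=0.4401) and Σ D·Y over m':
  (-0.0015+0.0006i)·(+0.0072-0.0283i)  (+0.0148+0.0104i)·(+0.1007-0.1218i)  (+0.0008-0.1160i)·(+0.3796-0.1788i)  (-0.3663+0.2503i)·(+0.3915+0.0000i)  (+0.7308+0.2793i)·(-0.3796-0.1788i)  (+0.0988+0.4020i)·(+0.1007+0.1218i)  (-0.0510+0.0578i)·(-0.0072-0.0283i)
Y_3^1(R⁻¹ n̂) = -0.425583-0.130018i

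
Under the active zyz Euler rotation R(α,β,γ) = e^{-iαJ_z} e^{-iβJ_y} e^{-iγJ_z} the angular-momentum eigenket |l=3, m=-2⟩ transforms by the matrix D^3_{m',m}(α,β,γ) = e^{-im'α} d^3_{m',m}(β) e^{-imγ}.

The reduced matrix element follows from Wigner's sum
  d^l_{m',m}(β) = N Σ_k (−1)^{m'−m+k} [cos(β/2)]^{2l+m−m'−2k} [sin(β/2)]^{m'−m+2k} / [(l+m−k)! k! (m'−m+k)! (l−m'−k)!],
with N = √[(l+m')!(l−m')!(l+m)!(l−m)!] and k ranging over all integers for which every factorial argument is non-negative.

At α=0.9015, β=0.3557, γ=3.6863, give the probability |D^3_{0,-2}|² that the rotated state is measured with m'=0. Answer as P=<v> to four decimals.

P=0.0242

Split into d^3_{0,-2}(β=0.3557) × two z-phases.
With c≡cos(β/2)=0.984226 and s≡sin(β/2)=0.176914, N=[6·6·1·120]^{1/2}=65.726707
k: max(0,(-2)−(0))=0 … min(3+(-2),3−(0))=1
  k=0: (−1)^2·65.7267/(12)·0.9842^4·0.1769^2 = +0.160866
  k=1: (−1)^3·65.7267/(12)·0.9842^2·0.1769^4 = -0.005198
d^3_{0,-2}(0.3557) = +0.160866 -0.005198 = +0.155669
|D^3_{0,-2}|² = |d^3_{0,-2}(β)|² = (+0.155669)² = 0.024233 (the z-rotation phases have unit modulus)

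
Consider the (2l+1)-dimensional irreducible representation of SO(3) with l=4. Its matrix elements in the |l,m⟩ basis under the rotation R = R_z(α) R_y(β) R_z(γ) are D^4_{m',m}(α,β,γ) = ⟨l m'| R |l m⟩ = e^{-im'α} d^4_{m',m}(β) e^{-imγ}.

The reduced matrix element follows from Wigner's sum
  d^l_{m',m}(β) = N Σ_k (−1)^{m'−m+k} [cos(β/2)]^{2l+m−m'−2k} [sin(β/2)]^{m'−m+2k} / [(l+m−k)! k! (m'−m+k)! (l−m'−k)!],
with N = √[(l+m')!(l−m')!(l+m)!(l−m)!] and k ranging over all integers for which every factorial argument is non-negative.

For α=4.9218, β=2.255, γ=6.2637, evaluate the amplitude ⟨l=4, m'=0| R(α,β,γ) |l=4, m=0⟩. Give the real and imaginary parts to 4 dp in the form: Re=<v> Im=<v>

First d^4_{0,0}(β=2.255), then the phase factors e^{-i(0)α} and e^{-i(0)γ}:
Half-angle: c=0.428920, s=0.903343. N=√(24·24·24·24)=576.000000
The bounds max(0,m−m')=0 and min(l+m,l−m')=4 give 5 terms
  k=0: (−1)^0·576.0000/(576)·0.4289^8·0.9033^0 = +0.001146
  k=1: (−1)^1·576.0000/(36)·0.4289^6·0.9033^2 = -0.081298
  k=2: (−1)^2·576.0000/(16)·0.4289^4·0.9033^4 = +0.811364
  k=3: (−1)^3·576.0000/(36)·0.4289^2·0.9033^6 = -1.599510
  k=4: (−1)^4·576.0000/(576)·0.4289^0·0.9033^8 = +0.443425
d^4_{0,0}(2.255) = +0.001146 -0.081298 +0.811364 -1.599510 +0.443425 = -0.424873
Attach z-rotation phases: D = e^{-i(0)(4.9218)}·(-0.424873)·e^{-i(0)(6.2637)} = -0.424873+0.000000i

Re=-0.4249 Im=0.0000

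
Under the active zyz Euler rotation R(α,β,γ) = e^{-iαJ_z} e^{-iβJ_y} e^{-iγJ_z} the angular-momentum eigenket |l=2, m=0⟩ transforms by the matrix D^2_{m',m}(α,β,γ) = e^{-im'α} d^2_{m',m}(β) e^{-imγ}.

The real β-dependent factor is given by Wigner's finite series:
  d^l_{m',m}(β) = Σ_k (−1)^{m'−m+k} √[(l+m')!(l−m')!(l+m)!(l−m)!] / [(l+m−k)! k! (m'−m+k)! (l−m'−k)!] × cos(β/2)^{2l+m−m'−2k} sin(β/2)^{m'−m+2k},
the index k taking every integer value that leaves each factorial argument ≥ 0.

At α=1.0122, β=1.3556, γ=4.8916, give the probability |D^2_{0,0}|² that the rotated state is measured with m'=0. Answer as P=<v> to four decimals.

First d^2_{0,0}(β=1.3556), then the phase factors e^{-i(0)α} and e^{-i(0)γ}:
Half-angle: c=0.778954, s=0.627081. N=√(2·2·2·2)=4.000000
k: max(0,(0)−(0))=0 … min(2+(0),2−(0))=2
  k=0: (−1)^0·4.0000/(4)·0.7790^4·0.6271^0 = +0.368169
  k=1: (−1)^1·4.0000/(1)·0.7790^2·0.6271^2 = -0.954401
  k=2: (−1)^2·4.0000/(4)·0.7790^0·0.6271^4 = +0.154630
d^2_{0,0}(1.3556) = +0.368169 -0.954401 +0.154630 = -0.431601
|D^2_{0,0}|² = |d^2_{0,0}(β)|² = (-0.431601)² = 0.186280 (the z-rotation phases have unit modulus)

P=0.1863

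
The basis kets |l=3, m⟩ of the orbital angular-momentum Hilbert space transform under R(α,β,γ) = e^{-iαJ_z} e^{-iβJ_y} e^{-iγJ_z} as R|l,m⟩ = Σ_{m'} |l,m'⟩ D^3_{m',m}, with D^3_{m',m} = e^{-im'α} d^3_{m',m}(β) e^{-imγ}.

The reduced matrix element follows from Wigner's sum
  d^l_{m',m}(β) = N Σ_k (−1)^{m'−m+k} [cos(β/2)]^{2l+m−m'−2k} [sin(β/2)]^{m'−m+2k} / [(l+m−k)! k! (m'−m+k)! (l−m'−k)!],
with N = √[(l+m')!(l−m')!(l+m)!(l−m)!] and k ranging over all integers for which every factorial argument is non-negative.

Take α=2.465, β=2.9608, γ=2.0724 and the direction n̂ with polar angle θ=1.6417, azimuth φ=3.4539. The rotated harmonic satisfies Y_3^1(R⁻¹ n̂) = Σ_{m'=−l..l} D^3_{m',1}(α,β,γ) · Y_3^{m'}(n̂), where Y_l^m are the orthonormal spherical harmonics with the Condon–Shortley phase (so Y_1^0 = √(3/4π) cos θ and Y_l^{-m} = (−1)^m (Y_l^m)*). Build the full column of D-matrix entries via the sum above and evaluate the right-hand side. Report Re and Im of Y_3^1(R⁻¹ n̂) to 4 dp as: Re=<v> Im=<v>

Need the full column D^3_{m',1} for m'=−3..3 at α=2.465, β=2.9608, γ=2.0724.
cos(β/2)=0.090273, sin(β/2)=0.995917
d^3_{-3,1}: single k=4 term ⇒ +0.031050;  D = +0.017793-0.025446i
d^3_{-2,1}: k∈[3..4] ⇒ +0.004596 -0.279689 = -0.275093;  D = +0.264074-0.077078i
d^3_{-1,1}: k∈[2..4] ⇒ +0.000395 -0.064136 +0.975751 = +0.912010;  D = +0.842622+0.348928i
d^3_{0,1}: k∈[1..3] ⇒ +0.000021 -0.007552 +0.306384 = +0.298852;  D = -0.143698-0.262038i
d^3_{1,1}: k∈[0..2] ⇒ +0.000001 -0.000527 +0.048102 = +0.047575;  D = -0.008283+0.046849i
d^3_{2,1}: k∈[0..1] ⇒ -0.000019 +0.004596 = +0.004577;  D = +0.003443-0.003015i
d^3_{3,1}: single k=0 term ⇒ +0.000255;  D = -0.000255+0.000011i
Y_3^{m'}(θ=1.6417,φ=3.4539) and Σ D·Y over m':
  (+0.0178-0.0254i)·(-0.2453+0.3336i)  (+0.2641-0.0771i)·(-0.0584+0.0421i)  (+0.8426+0.3489i)·(+0.2991-0.0966i)  (-0.1437-0.2620i)·(+0.0786+0.0000i)  (-0.0083+0.0468i)·(-0.2991-0.0966i)  (+0.0034-0.0030i)·(-0.0584-0.0421i)  (-0.0003+0.0000i)·(+0.2453+0.3336i)
Y_3^1(R⁻¹ n̂) = +0.272949+0.016923i

Re=0.2729 Im=0.0169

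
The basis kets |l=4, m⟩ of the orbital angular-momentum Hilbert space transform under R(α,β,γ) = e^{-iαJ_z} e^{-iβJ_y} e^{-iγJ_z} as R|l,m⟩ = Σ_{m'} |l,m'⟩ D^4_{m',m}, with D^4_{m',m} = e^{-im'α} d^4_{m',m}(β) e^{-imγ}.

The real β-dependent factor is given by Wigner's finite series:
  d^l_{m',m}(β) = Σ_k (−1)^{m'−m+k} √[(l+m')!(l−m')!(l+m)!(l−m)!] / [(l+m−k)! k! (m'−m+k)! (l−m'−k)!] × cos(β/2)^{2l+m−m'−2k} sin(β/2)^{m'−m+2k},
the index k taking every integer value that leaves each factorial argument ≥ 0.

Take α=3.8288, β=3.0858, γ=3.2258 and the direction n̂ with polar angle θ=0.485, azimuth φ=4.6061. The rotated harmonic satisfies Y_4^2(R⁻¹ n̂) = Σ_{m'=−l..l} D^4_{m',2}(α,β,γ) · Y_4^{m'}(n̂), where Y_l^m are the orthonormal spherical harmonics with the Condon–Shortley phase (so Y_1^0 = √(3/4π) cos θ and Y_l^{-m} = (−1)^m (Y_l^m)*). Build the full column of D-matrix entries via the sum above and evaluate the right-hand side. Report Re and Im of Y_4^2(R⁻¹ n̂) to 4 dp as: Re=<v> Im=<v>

Re=-0.0056 Im=-0.3572

Need the full column D^4_{m',2} for m'=−4..4 at α=3.8288, β=3.0858, γ=3.2258.
cos(β/2)=0.027893, sin(β/2)=0.999611
d^4_{-4,2}: single k=6 term ⇒ +0.004107;  D = -0.003477+0.002186i
d^4_{-3,2}: k∈[5..6] ⇒ +0.000243 -0.104081 = -0.103838;  D = -0.032901+0.098488i
d^4_{-2,2}: k∈[4..6] ⇒ +0.000009 -0.009314 +0.996892 = +0.987586;  D = +0.352330+0.922600i
d^4_{-1,2}: k∈[3..5] ⇒ +0.000000 -0.000459 +0.118017 = +0.117558;  D = -0.102089-0.058289i
d^4_{0,2}: k∈[2..4] ⇒ +0.000000 -0.000015 +0.007364 = +0.007348;  D = +0.007244-0.001232i
d^4_{1,2}: k∈[1..3] ⇒ +0.000000 -0.000000 +0.000306 = +0.000306;  D = -0.000201+0.000231i
d^4_{2,2}: k∈[0..2] ⇒ +0.000000 -0.000000 +0.000009 = +0.000009;  D = +0.000000-0.000009i
d^4_{3,2}: k∈[0..1] ⇒ -0.000000 +0.000000 = +0.000000;  D = +0.000000+0.000000i
d^4_{4,2}: single k=0 term ⇒ +0.000000;  D = -0.000000-0.000000i
Y_4^{m'}(θ=0.485,φ=4.6061) and Σ D·Y over m':
  (-0.0035+0.0022i)·(+0.0190+0.0086i)  (-0.0329+0.0985i)·(+0.0352-0.1065i)  (+0.3523+0.9226i)·(-0.3183-0.0687i)  (-0.1021-0.0583i)·(-0.0513+0.4809i)  (+0.0072-0.0012i)·(+0.1015+0.0000i)  (-0.0002+0.0002i)·(+0.0513+0.4809i)  (+0.0000-0.0000i)·(-0.3183+0.0687i)  (+0.0000+0.0000i)·(-0.0352-0.1065i)  (-0.0000-0.0000i)·(+0.0190-0.0086i)
Y_4^2(R⁻¹ n̂) = -0.005629-0.357197i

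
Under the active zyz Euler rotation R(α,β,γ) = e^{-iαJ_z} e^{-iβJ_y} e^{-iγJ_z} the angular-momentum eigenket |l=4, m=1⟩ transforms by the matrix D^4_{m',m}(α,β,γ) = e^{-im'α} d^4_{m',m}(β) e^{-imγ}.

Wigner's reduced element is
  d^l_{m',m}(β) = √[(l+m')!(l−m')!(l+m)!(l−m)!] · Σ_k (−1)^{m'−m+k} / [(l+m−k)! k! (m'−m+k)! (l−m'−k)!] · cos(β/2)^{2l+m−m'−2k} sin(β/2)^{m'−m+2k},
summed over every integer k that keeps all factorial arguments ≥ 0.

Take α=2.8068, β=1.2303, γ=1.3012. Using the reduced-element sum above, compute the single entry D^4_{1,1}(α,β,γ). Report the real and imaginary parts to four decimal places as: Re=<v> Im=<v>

Re=0.0287 Im=-0.0416

First d^4_{1,1}(β=1.2303), then the phase factors e^{-i(1)α} and e^{-i(1)γ}:
Half-angle: c=0.816687, s=0.577081. N=√(120·6·120·6)=720.000000
Admissible k: 0..3 (factorial args all ≥0)
  k=0: (−1)^0·720.0000/(720)·0.8167^8·0.5771^0 = +0.197899
  k=1: (−1)^1·720.0000/(48)·0.8167^6·0.5771^2 = -1.482171
  k=2: (−1)^2·720.0000/(24)·0.8167^4·0.5771^4 = +1.480099
  k=3: (−1)^3·720.0000/(72)·0.8167^2·0.5771^6 = -0.246338
d^4_{1,1}(1.2303) = +0.197899 -1.482171 +1.480099 -0.246338 = -0.050511
Phases: e^{-i·(1)·2.8068}=-0.944478-0.328573i, e^{-i·(1)·1.3012}=+0.266342-0.963878i ⇒ D=+0.028703-0.041563i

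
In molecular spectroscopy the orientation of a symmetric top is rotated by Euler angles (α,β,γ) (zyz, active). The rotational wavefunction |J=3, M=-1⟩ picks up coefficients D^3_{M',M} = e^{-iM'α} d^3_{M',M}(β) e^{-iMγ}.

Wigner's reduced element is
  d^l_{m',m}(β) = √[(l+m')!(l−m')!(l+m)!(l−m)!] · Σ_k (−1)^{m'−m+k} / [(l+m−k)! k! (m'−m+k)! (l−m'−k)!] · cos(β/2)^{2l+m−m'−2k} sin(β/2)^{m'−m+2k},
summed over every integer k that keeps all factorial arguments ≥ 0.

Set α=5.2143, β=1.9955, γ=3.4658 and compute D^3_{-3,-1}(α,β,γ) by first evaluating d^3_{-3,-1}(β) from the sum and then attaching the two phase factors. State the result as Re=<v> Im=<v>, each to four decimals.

Re=0.2284 Im=0.0606

First d^3_{-3,-1}(β=1.9955), then the phase factors e^{-i(-3)α} and e^{-i(-1)γ}:
c=cos(1.9955/2)=0.542194, s=sin(1.9955/2)=0.840253; N=√[1·720·2·24]=185.903201
The bounds max(0,m−m')=2 and min(l+m,l−m')=2 give 1 term
  k=2: (−1)^0·185.9032/(48)·0.5422^4·0.8403^2 = +0.236312
d^3_{-3,-1}(1.9955) = +0.236312
Phases: e^{-i·(-3)·5.2143}=-0.997884+0.065017i, e^{-i·(-1)·3.4658}=-0.947904-0.318558i ⇒ D=+0.228421+0.060556i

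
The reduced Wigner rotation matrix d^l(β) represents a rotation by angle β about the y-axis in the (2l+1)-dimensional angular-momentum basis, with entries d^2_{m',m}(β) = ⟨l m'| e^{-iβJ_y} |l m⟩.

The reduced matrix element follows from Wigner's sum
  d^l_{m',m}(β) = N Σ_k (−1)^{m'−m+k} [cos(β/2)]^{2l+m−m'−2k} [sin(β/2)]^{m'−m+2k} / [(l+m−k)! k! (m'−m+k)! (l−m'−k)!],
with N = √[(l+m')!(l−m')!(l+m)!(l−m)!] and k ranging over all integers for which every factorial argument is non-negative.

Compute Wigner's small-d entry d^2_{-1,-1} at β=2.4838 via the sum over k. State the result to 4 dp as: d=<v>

d^2_{-1,-1}(β=2.4838) via Wigner's sum:
Half-angle: c=0.322999, s=0.946399. N=√(1·6·1·6)=6.000000
k: max(0,(-1)−(-1))=0 … min(2+(-1),2−(-1))=1
  k=0: (−1)^0·6.0000/(6)·0.3230^4·0.9464^0 = +0.010884
  k=1: (−1)^1·6.0000/(2)·0.3230^2·0.9464^2 = -0.280331
d^2_{-1,-1}(2.4838) = +0.010884 -0.280331 = -0.269447

d=-0.2694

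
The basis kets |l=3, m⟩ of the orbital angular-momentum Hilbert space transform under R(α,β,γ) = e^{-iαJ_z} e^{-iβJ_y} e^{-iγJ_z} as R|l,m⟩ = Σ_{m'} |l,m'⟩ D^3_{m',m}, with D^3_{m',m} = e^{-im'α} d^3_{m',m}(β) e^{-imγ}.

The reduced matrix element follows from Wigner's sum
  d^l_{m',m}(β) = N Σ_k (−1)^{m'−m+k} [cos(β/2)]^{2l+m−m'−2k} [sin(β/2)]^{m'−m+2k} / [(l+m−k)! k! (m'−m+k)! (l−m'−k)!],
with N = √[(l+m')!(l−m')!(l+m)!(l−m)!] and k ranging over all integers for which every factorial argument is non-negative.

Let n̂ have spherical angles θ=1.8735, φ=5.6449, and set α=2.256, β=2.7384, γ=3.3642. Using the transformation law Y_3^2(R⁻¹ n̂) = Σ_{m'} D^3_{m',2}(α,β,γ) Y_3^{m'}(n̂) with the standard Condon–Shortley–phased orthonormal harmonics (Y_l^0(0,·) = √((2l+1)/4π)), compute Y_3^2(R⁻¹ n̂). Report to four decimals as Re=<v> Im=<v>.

Need the full column D^3_{m',2} for m'=−3..3 at α=2.256, β=2.7384, γ=3.3642.
cos(β/2)=0.200234, sin(β/2)=0.979748
d^3_{-3,2}: single k=5 term ⇒ +0.442777;  D = +0.442430+0.017529i
d^3_{-2,2}: k∈[4..5] ⇒ +0.184715 -0.884478 = -0.699763;  D = +0.421034+0.558926i
d^3_{-1,2}: k∈[3..4] ⇒ +0.047751 -0.571622 = -0.523871;  D = +0.124520-0.508857i
d^3_{0,2}: k∈[2..3] ⇒ +0.008452 -0.202345 = -0.193893;  D = -0.174992+0.083501i
d^3_{1,2}: k∈[1..2] ⇒ +0.000997 -0.047751 = -0.046754;  D = +0.042293+0.019930i
d^3_{2,2}: k∈[0..1] ⇒ +0.000064 -0.007715 = -0.007651;  D = -0.001854-0.007423i
d^3_{3,2}: single k=0 term ⇒ -0.000772;  D = -0.000462+0.000619i
Y_3^{m'}(θ=1.8735,φ=5.6449) and Σ D·Y over m':
  (+0.4424+0.0175i)·(-0.1224+0.3416i)  (+0.4210+0.5589i)·(-0.0805-0.2657i)  (+0.1245-0.5089i)·(-0.1377-0.1021i)  (-0.1750+0.0835i)·(+0.2843+0.0000i)  (+0.0423+0.0199i)·(+0.1377-0.1021i)  (-0.0019-0.0074i)·(-0.0805+0.2657i)  (-0.0005+0.0006i)·(+0.1224+0.3416i)
Y_3^2(R⁻¹ n̂) = -0.054707+0.071668i

Re=-0.0547 Im=0.0717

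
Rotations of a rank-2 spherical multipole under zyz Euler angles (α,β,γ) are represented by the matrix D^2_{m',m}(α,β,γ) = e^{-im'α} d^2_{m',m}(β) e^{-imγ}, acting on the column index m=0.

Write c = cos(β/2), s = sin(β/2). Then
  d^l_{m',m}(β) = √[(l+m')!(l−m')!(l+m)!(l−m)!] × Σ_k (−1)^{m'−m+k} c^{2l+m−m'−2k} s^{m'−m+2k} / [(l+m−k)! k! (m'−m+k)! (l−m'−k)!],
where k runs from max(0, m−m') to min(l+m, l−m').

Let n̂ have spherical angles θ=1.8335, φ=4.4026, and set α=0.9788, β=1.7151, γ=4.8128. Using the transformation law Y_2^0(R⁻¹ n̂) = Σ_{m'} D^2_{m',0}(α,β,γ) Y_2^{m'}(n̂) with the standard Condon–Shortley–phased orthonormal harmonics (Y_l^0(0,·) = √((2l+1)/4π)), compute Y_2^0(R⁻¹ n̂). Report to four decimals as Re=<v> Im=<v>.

Need the full column D^2_{m',0} for m'=−2..2 at α=0.9788, β=1.7151, γ=4.8128.
cos(β/2)=0.654292, sin(β/2)=0.756242
d^2_{-2,0}: single k=2 term ⇒ +0.599709;  D = -0.226228+0.555402i
d^2_{-1,0}: k∈[1..2] ⇒ +0.518862 -0.693154 = -0.174292;  D = -0.097258-0.144632i
d^2_{0,0}: k∈[0..2] ⇒ +0.183268 -0.979321 +0.327072 = -0.468981;  D = -0.468981+0.000000i
d^2_{1,0}: k∈[0..1] ⇒ -0.518862 +0.693154 = +0.174292;  D = +0.097258-0.144632i
d^2_{2,0}: single k=0 term ⇒ +0.599709;  D = -0.226228-0.555402i
Y_2^{m'}(θ=1.8335,φ=4.4026) and Σ D·Y over m':
  (-0.2262+0.5554i)·(-0.2933-0.2092i)  (-0.0973-0.1446i)·(+0.0591-0.1845i)  (-0.4690+0.0000i)·(-0.2516+0.0000i)  (+0.0973-0.1446i)·(-0.0591-0.1845i)  (-0.2262-0.5554i)·(-0.2933+0.2092i)
Y_2^0(R⁻¹ n̂) = +0.418170+0.000000i

Re=0.4182 Im=0.0000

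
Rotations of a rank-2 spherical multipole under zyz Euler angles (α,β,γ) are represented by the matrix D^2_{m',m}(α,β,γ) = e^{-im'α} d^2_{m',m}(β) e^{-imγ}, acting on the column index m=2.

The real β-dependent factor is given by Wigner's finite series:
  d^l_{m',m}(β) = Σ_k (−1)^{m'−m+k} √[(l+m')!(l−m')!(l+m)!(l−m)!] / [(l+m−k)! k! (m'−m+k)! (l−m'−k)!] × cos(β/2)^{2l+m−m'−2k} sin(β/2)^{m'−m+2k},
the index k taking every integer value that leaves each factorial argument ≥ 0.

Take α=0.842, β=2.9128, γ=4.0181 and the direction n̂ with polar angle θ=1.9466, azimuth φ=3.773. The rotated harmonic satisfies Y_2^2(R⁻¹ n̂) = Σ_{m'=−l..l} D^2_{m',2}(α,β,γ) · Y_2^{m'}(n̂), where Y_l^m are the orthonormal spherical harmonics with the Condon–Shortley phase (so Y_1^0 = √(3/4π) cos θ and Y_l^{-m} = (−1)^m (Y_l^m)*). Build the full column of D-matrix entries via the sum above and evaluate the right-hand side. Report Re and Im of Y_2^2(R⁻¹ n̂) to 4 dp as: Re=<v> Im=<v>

Need the full column D^2_{m',2} for m'=−2..2 at α=0.842, β=2.9128, γ=4.0181.
cos(β/2)=0.114147, sin(β/2)=0.993464
d^2_{-2,2}: single k=4 term ⇒ +0.974111;  D = +0.971792-0.067175i
d^2_{-1,2}: single k=3 term ⇒ +0.223847;  D = +0.137206-0.176867i
d^2_{0,2}: single k=2 term ⇒ +0.031500;  D = -0.005708-0.030978i
d^2_{1,2}: single k=1 term ⇒ +0.002955;  D = -0.002525-0.001536i
d^2_{2,2}: single k=0 term ⇒ +0.000170;  D = -0.000162+0.000049i
Y_2^{m'}(θ=1.9466,φ=3.773) and Σ D·Y over m':
  (+0.9718-0.0672i)·(+0.1013-0.3185i)  (+0.1372-0.1769i)·(+0.2129-0.1557i)  (-0.0057-0.0310i)·(-0.1879+0.0000i)  (-0.0025-0.0015i)·(-0.2129-0.1557i)  (-0.0002+0.0000i)·(+0.1013+0.3185i)
Y_2^2(R⁻¹ n̂) = +0.080080-0.368857i

Re=0.0801 Im=-0.3689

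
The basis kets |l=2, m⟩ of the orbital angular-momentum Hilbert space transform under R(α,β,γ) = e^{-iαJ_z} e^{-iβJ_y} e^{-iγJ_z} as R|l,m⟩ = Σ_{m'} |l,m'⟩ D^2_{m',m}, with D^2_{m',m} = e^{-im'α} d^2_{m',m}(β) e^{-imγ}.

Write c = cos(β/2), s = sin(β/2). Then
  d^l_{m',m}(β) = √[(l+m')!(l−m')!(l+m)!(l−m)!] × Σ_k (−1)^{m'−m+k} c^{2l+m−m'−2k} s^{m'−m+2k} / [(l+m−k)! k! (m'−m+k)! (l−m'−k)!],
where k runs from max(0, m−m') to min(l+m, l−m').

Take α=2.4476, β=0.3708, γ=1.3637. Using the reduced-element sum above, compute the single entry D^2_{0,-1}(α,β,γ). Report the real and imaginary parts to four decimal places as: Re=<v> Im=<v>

Re=-0.0851 Im=-0.4048

Split into d^2_{0,-1}(β=0.3708) × two z-phases.
With c≡cos(β/2)=0.982863 and s≡sin(β/2)=0.184340, N=[2·2·1·6]^{1/2}=4.898979
k∈{0,1} keeps every argument non-negative
  k=0: (−1)^1·4.8990/(2)·0.9829^3·0.1843^1 = -0.428719
  k=1: (−1)^2·4.8990/(2)·0.9829^1·0.1843^3 = +0.015081
d^2_{0,-1}(0.3708) = -0.428719 +0.015081 = -0.413638
Phases: e^{-i·(0)·2.4476}=+1.000000+0.000000i, e^{-i·(-1)·1.3637}=+0.205619+0.978632i ⇒ D=-0.085052-0.404800i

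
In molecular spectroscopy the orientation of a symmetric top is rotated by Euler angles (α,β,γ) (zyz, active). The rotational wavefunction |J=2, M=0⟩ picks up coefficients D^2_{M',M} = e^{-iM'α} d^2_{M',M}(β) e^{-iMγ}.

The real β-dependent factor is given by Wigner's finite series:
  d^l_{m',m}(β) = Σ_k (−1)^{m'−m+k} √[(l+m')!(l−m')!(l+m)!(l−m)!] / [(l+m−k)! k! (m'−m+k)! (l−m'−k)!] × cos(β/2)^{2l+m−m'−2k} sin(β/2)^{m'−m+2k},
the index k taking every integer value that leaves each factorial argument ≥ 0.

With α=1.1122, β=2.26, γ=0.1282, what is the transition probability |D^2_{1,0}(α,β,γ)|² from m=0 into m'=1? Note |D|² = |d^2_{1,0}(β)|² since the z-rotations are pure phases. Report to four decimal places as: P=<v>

First d^2_{1,0}(β=2.26), then the phase factors e^{-i(1)α} and e^{-i(0)γ}:
With c≡cos(β/2)=0.426660 and s≡sin(β/2)=0.904412, N=[6·1·2·2]^{1/2}=4.898979
Admissible k: 0..1 (factorial args all ≥0)
  k=0: (−1)^1·4.8990/(2)·0.4267^3·0.9044^1 = -0.172063
  k=1: (−1)^2·4.8990/(2)·0.4267^1·0.9044^3 = +0.773137
d^2_{1,0}(2.26) = -0.172063 +0.773137 = +0.601074
|D^2_{1,0}|² = |d^2_{1,0}(β)|² = (+0.601074)² = 0.361290 (the z-rotation phases have unit modulus)

P=0.3613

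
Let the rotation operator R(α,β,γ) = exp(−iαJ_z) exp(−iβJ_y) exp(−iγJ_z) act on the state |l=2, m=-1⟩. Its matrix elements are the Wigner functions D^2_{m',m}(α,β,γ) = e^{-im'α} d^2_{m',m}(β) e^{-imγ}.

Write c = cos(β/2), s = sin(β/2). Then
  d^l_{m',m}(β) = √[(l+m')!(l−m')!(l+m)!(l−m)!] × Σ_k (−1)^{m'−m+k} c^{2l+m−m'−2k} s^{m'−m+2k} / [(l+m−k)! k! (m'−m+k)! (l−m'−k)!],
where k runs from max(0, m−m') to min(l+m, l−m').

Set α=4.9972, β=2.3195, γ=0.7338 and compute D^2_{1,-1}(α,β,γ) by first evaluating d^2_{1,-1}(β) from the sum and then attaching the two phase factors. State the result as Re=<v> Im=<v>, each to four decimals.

Re=0.1318 Im=-0.2736

Split into d^2_{1,-1}(β=2.3195) × two z-phases.
Half-angle: c=0.399569, s=0.916703. N=√(6·1·1·6)=6.000000
The bounds max(0,m−m')=0 and min(l+m,l−m')=1 give 2 terms
  k=0: (−1)^2·6.0000/(2)·0.3996^2·0.9167^2 = +0.402496
  k=1: (−1)^3·6.0000/(6)·0.3996^0·0.9167^4 = -0.706179
d^2_{1,-1}(2.3195) = +0.402496 -0.706179 = -0.303683
Phases: e^{-i·(1)·4.9972}=+0.280976+0.959715i, e^{-i·(-1)·0.7338}=+0.742635+0.669696i ⇒ D=+0.131815-0.273584i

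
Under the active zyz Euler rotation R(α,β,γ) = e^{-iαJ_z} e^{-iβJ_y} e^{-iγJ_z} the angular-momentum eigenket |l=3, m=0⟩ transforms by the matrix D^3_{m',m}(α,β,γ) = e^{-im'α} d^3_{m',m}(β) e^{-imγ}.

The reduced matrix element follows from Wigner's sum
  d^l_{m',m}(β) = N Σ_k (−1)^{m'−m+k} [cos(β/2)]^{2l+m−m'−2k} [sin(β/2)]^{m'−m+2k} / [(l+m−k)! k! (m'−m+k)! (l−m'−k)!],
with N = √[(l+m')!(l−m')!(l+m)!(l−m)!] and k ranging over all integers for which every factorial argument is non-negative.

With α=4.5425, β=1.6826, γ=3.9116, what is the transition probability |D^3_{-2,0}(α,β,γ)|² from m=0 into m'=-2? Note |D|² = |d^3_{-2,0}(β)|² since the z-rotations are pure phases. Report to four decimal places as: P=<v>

P=0.0228

First d^3_{-2,0}(β=1.6826), then the phase factors e^{-i(-2)α} and e^{-i(0)γ}:
c=cos(1.6826/2)=0.666494, s=sin(1.6826/2)=0.745510; N=√[1·120·6·6]=65.726707
Admissible k: 2..3 (factorial args all ≥0)
  k=2: (−1)^0·65.7267/(12)·0.6665^4·0.7455^2 = +0.600694
  k=3: (−1)^1·65.7267/(12)·0.6665^2·0.7455^4 = -0.751567
d^3_{-2,0}(1.6826) = +0.600694 -0.751567 = -0.150873
|D^3_{-2,0}|² = |d^3_{-2,0}(β)|² = (-0.150873)² = 0.022763 (the z-rotation phases have unit modulus)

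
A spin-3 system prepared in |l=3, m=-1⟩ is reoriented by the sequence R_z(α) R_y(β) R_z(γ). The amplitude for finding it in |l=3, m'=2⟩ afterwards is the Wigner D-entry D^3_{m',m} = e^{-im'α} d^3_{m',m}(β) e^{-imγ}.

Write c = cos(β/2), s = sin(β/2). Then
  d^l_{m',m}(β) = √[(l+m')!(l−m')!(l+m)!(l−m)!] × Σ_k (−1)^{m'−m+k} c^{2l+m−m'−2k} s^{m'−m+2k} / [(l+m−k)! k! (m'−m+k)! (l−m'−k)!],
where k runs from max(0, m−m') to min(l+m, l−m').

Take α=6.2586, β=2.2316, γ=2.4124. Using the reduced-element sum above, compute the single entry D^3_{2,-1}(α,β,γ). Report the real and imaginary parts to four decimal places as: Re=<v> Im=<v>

Re=-0.3294 Im=0.2664

Split into d^3_{2,-1}(β=2.2316) × two z-phases.
With c≡cos(β/2)=0.439459 and s≡sin(β/2)=0.898263, N=[120·1·2·24]^{1/2}=75.894664
k∈{0,1} keeps every argument non-negative
  k=0: (−1)^3·75.8947/(12)·0.4395^3·0.8983^3 = -0.389041
  k=1: (−1)^4·75.8947/(24)·0.4395^1·0.8983^5 = +0.812709
d^3_{2,-1}(2.2316) = -0.389041 +0.812709 = +0.423668
Phases: e^{-i·(2)·6.2586}=+0.998791+0.049151i, e^{-i·(-1)·2.4124}=-0.745713+0.666268i ⇒ D=-0.329427+0.266407i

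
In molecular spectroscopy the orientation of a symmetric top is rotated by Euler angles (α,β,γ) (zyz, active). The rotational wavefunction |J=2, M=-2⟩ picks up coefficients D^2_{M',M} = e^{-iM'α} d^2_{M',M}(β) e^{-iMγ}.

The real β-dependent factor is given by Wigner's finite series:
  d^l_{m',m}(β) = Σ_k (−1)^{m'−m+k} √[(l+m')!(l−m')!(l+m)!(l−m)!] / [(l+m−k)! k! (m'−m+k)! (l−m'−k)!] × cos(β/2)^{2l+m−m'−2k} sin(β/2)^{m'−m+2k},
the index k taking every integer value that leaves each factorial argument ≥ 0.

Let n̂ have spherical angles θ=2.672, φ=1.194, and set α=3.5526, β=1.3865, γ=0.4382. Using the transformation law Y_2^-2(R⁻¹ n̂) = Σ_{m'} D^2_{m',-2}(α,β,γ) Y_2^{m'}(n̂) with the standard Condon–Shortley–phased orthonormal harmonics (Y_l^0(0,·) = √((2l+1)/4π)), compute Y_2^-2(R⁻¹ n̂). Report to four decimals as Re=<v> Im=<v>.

Re=-0.0148 Im=0.2974

Need the full column D^2_{m',-2} for m'=−2..2 at α=3.5526, β=1.3865, γ=0.4382.
cos(β/2)=0.769173, sin(β/2)=0.639040
d^2_{-2,-2}: single k=0 term ⇒ +0.350023;  D = -0.044548+0.347177i
d^2_{-1,-2}: single k=0 term ⇒ -0.581608;  D = +0.162624+0.558410i
d^2_{0,-2}: single k=0 term ⇒ +0.591808;  D = +0.378710+0.454769i
d^2_{1,-2}: single k=0 term ⇒ -0.401457;  D = +0.358760+0.180163i
d^2_{2,-2}: single k=0 term ⇒ +0.166768;  D = +0.166522+0.009065i
Y_2^{m'}(θ=2.672,φ=1.194) and Σ D·Y over m':
  (-0.0445+0.3472i)·(-0.0577-0.0541i)  (+0.1626+0.5584i)·(-0.1147+0.2899i)  (+0.3787+0.4548i)·(+0.4370+0.0000i)  (+0.3588+0.1802i)·(+0.1147+0.2899i)  (+0.1665+0.0091i)·(-0.0577+0.0541i)
Y_2^-2(R⁻¹ n̂) = -0.014830+0.297375i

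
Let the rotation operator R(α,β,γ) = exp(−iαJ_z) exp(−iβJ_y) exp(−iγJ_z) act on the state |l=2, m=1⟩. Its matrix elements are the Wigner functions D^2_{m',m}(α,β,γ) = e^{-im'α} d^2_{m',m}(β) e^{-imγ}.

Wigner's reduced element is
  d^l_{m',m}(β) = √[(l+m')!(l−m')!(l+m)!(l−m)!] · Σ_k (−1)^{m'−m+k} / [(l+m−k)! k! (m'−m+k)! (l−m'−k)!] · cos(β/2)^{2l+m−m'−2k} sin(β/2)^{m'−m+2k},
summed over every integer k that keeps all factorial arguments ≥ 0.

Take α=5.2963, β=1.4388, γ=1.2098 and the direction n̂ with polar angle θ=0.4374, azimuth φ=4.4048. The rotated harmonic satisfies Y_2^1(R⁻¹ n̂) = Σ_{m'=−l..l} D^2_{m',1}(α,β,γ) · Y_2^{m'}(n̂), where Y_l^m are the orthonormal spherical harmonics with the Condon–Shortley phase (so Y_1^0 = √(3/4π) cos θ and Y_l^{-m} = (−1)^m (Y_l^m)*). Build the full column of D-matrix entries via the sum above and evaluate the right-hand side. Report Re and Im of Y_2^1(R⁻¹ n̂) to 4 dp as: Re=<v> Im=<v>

Need the full column D^2_{m',1} for m'=−2..2 at α=5.2963, β=1.4388, γ=1.2098.
cos(β/2)=0.752201, sin(β/2)=0.658933
d^2_{-2,1}: single k=3 term ⇒ +0.430416;  D = -0.430037+0.018063i
d^2_{-1,1}: k∈[2..3] ⇒ +0.737008 -0.188524 = +0.548485;  D = -0.321312-0.444515i
d^2_{0,1}: k∈[1..2] ⇒ +0.686941 -0.527150 = +0.159791;  D = +0.056439-0.149491i
d^2_{1,1}: k∈[0..1] ⇒ +0.320137 -0.737008 = -0.416871;  D = -0.406557+0.092159i
d^2_{2,1}: single k=0 term ⇒ -0.560885;  D = -0.405012-0.388017i
Y_2^{m'}(θ=0.4374,φ=4.4048) and Σ D·Y over m':
  (-0.4300+0.0181i)·(-0.0566-0.0400i)  (-0.3213-0.4445i)·(-0.0897+0.2825i)  (+0.0564-0.1495i)·(+0.4610+0.0000i)  (-0.4066+0.0922i)·(+0.0897+0.2825i)  (-0.4050-0.3880i)·(-0.0566+0.0400i)
Y_2^1(R⁻¹ n̂) = +0.181423-0.204449i

Re=0.1814 Im=-0.2044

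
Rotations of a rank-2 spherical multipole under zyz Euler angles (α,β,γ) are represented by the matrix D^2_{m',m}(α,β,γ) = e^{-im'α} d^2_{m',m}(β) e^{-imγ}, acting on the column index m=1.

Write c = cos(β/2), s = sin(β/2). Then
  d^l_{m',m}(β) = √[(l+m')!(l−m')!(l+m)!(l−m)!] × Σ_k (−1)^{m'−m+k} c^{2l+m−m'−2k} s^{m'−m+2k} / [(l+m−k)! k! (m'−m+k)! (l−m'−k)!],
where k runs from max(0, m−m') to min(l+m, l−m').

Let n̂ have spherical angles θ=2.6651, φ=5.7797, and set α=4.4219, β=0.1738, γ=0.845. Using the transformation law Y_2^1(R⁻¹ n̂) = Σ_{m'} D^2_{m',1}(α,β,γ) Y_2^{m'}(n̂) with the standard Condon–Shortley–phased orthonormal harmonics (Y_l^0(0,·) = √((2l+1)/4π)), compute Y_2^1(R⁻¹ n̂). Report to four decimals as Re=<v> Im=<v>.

Re=0.3321 Im=0.0737

Need the full column D^2_{m',1} for m'=−2..2 at α=4.4219, β=0.1738, γ=0.845.
cos(β/2)=0.996227, sin(β/2)=0.086791
d^2_{-2,1}: single k=3 term ⇒ +0.001303;  D = -0.000188+0.001289i
d^2_{-1,1}: k∈[2..3] ⇒ +0.022428 -0.000057 = +0.022371;  D = -0.020285-0.009434i
d^2_{0,1}: k∈[1..2] ⇒ +0.210195 -0.001595 = +0.208600;  D = +0.138454-0.156027i
d^2_{1,1}: k∈[0..1] ⇒ +0.984991 -0.022428 = +0.962564;  D = +0.506816+0.818331i
d^2_{2,1}: single k=0 term ⇒ -0.171624;  D = +0.165677-0.044788i
Y_2^{m'}(θ=2.6651,φ=5.7797) and Σ D·Y over m':
  (-0.0002+0.0013i)·(+0.0434+0.0687i)  (-0.0203-0.0094i)·(-0.2758-0.1519i)  (+0.1385-0.1560i)·(+0.4317+0.0000i)  (+0.5068+0.8183i)·(+0.2758-0.1519i)  (+0.1657-0.0448i)·(+0.0434-0.0687i)
Y_2^1(R⁻¹ n̂) = +0.332058+0.073739i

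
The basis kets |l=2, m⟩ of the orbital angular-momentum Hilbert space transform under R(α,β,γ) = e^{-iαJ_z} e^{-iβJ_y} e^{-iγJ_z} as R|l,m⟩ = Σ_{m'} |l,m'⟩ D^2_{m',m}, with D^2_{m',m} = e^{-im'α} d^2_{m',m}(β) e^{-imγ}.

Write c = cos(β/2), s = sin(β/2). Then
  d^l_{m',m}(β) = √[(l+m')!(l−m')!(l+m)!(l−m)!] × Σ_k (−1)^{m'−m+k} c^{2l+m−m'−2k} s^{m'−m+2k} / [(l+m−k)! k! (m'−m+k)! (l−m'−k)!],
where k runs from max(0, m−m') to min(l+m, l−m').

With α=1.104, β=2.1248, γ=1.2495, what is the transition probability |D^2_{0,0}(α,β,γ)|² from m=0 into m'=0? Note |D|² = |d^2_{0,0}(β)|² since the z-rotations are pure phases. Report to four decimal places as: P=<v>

P=0.0072

D^2_{0,0}(1.104,2.1248,1.2495) = e^{-i·0·1.104}·d^2_{0,0}(2.1248)·e^{-i·0·1.2495}. Compute d first:
With c≡cos(β/2)=0.486777 and s≡sin(β/2)=0.873526, N=[2·2·2·2]^{1/2}=4.000000
k∈{0,1,2} keeps every argument non-negative
  k=0: (−1)^0·4.0000/(4)·0.4868^4·0.8735^0 = +0.056146
  k=1: (−1)^1·4.0000/(1)·0.4868^2·0.8735^2 = -0.723223
  k=2: (−1)^2·4.0000/(4)·0.4868^0·0.8735^4 = +0.582242
d^2_{0,0}(2.1248) = +0.056146 -0.723223 +0.582242 = -0.084834
|D^2_{0,0}|² = |d^2_{0,0}(β)|² = (-0.084834)² = 0.007197 (the z-rotation phases have unit modulus)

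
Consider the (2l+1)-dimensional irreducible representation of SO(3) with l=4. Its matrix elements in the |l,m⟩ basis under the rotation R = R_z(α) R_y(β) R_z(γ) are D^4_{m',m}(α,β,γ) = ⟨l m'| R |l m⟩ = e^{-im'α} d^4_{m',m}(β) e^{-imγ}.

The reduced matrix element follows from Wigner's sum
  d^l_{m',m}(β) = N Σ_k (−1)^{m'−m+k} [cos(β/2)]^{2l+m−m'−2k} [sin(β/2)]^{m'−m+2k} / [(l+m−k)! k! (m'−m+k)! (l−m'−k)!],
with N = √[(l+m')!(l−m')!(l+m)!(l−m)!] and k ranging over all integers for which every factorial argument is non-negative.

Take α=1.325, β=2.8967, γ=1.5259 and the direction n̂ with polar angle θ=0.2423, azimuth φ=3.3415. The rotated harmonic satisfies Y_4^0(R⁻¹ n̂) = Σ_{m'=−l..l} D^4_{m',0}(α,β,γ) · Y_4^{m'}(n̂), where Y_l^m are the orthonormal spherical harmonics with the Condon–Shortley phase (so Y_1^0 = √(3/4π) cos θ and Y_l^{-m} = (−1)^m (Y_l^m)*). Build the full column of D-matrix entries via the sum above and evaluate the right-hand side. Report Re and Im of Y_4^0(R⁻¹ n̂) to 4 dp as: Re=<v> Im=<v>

Need the full column D^4_{m',0} for m'=−4..4 at α=1.325, β=2.8967, γ=1.5259.
cos(β/2)=0.122141, sin(β/2)=0.992513
d^4_{-4,0}: single k=4 term ⇒ +0.001807;  D = +0.001002-0.001504i
d^4_{-3,0}: k∈[3..4] ⇒ +0.000314 -0.020765 = -0.020450;  D = +0.013750+0.015138i
d^4_{-2,0}: k∈[2..4] ⇒ +0.000031 -0.005464 +0.135288 = +0.129855;  D = -0.114478+0.061296i
d^4_{-1,0}: k∈[1..4] ⇒ +0.000002 -0.000713 +0.047090 -0.518236 = -0.471858;  D = -0.114817-0.457676i
d^4_{0,0}: k∈[0..4] ⇒ +0.000000 -0.000052 +0.007775 -0.228169 +0.941649 = +0.721202;  D = +0.721202+0.000000i
d^4_{1,0}: k∈[0..3] ⇒ -0.000002 +0.000713 -0.047090 +0.518236 = +0.471858;  D = +0.114817-0.457676i
d^4_{2,0}: k∈[0..2] ⇒ +0.000031 -0.005464 +0.135288 = +0.129855;  D = -0.114478-0.061296i
d^4_{3,0}: k∈[0..1] ⇒ -0.000314 +0.020765 = +0.020450;  D = -0.013750+0.015138i
d^4_{4,0}: single k=0 term ⇒ +0.001807;  D = +0.001002+0.001504i
Y_4^{m'}(θ=0.2423,φ=3.3415) and Σ D·Y over m':
  (+0.0010-0.0015i)·(+0.0010-0.0011i)  (+0.0137+0.0151i)·(-0.0139+0.0095i)  (-0.1145+0.0613i)·(+0.0993-0.0420i)  (-0.1148-0.4577i)·(-0.3885+0.0787i)  (+0.7212+0.0000i)·(+0.6150+0.0000i)  (+0.1148-0.4577i)·(+0.3885+0.0787i)  (-0.1145-0.0613i)·(+0.0993+0.0420i)  (-0.0137+0.0151i)·(+0.0139+0.0095i)  (+0.0010+0.0015i)·(+0.0010+0.0011i)
Y_4^0(R⁻¹ n̂) = +0.586505-0.000000i

Re=0.5865 Im=0.0000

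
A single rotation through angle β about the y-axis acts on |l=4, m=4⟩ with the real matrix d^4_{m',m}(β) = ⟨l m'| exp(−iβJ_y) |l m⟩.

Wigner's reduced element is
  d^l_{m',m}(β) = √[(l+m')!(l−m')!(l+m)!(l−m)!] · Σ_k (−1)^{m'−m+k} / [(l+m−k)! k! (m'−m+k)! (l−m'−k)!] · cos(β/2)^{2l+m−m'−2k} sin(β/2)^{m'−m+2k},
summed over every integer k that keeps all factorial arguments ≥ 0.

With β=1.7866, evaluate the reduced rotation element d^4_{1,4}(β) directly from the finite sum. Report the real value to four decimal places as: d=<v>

d^4_{1,4}(β=1.7866) via Wigner's sum:
Half-angle: c=0.626844, s=0.779145. N=√(120·6·40320·1)=5387.986637
k∈{3} keeps every argument non-negative
  k=3: (−1)^0·5387.9866/(720)·0.6268^5·0.7791^3 = +0.342568
d^4_{1,4}(1.7866) = +0.342568

d=0.3426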